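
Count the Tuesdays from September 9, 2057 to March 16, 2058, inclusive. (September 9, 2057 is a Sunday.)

September 9, 2057 is a Sunday; the first Tuesday on or after it is September 11, 2057 (2 days later).
From September 11, 2057 to March 16, 2058: 19 + 31 + 30 + 31 + 31 + 28 + 16 = 186 days (rest of September, October, November, December, January, February, March).
186 ÷ 7 = 26 full weeks with remainder 4, so 26 more Tuesdays after the first → 27.

27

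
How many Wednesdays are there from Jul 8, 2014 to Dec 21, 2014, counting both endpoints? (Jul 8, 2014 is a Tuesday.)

Jul 8, 2014 is a Tuesday; the first Wednesday on or after it is Jul 9, 2014 (1 day later).
From Jul 9, 2014 to Dec 21, 2014: 22 + 31 + 30 + 31 + 30 + 21 = 165 days (rest of Jul, Aug, Sep, Oct, Nov, Dec).
165 ÷ 7 = 23 full weeks with remainder 4, so 23 more Wednesdays after the first → 24.

24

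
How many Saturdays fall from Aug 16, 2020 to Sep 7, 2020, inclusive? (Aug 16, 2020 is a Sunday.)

Aug 16, 2020 is a Sunday; the first Saturday on or after it is Aug 22, 2020 (6 days later).
From Aug 22, 2020 to Sep 7, 2020: 9 + 7 = 16 days (rest of Aug, Sep).
16 ÷ 7 = 2 full weeks with remainder 2, so 2 more Saturdays after the first → 3.

3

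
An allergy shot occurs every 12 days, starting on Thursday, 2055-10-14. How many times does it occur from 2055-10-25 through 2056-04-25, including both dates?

Occurrences land 12·i days after 2055-10-14 for i = 0, 1, 2, …
2055-10-25 is 11 days after the start; 11 ÷ 12 = 0 remainder 11; since the remainder is 11, round up to i = 1. First occurrence in the window: #2 on 2055-10-26 (1×12 = 12 days in).
2056-04-25 is 194 days after the start; 194 ÷ 12 = 16 remainder 2. Last occurrence in the window: #17 on 2056-04-23.
Occurrences #2 through #17: 16 in total.

16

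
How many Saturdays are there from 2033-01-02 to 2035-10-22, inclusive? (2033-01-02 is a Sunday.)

2033-01-02 is a Sunday; the first Saturday on or after it is 2033-01-08 (6 days later).
From 2033-01-08 to 2035-10-22: 357 + 365 + 295 = 1017 days (rest of 2033, 2034, to 2035-10-22 in 2035).
1017 ÷ 7 = 145 full weeks with remainder 2, so 145 more Saturdays after the first → 146.

146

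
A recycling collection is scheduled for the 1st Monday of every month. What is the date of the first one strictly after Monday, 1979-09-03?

September 1979 starts on a Saturday, so its 1st Monday is 1979-09-03 (2 days in).
That is not after 1979-09-03, so look at October 1979.
October 1979 starts on a Monday, so its 1st Monday is 1979-10-01.

1979-10-01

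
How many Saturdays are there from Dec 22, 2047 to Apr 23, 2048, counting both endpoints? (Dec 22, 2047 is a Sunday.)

17

Dec 22, 2047 is a Sunday; the first Saturday on or after it is Dec 28, 2047 (6 days later).
From Dec 28, 2047 to Apr 23, 2048: 3 + 31 + 29 + 31 + 23 = 117 days (rest of Dec, Jan, Feb, Mar, Apr).
117 ÷ 7 = 16 full weeks with remainder 5, so 16 more Saturdays after the first → 17.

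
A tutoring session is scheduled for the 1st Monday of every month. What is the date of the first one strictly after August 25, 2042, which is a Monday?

September 1, 2042

August 2042 starts on a Friday, so its 1st Monday is August 4, 2042 (3 days in).
That is not after August 25, 2042, so look at September 2042.
September 2042 starts on a Monday, so its 1st Monday is September 1, 2042.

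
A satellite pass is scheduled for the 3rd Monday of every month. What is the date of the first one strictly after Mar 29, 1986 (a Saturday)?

Mar 1986 starts on a Saturday; its first Monday is the 3rd, so the 3rd Monday is the 17th — Mar 17, 1986.
That is not after Mar 29, 1986, so look at Apr 1986.
Apr 1986 starts on a Tuesday; its first Monday is the 7th, so the 3rd Monday is the 21st — Apr 21, 1986.

Apr 21, 1986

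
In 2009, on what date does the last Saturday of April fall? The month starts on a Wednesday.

April 2009 begins on a Wednesday, so the first Saturday is April 4 (3 days later).
April 2009 has 30 days. Adding weeks: 4, 11, 18, 25 — the last one ≤ 30 is the 25th.

25 April 2009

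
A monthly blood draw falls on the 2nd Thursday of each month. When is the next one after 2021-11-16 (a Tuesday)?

November 2021 starts on a Monday; its first Thursday is the 4th, so the 2nd Thursday is the 11th — 2021-11-11.
That is not after 2021-11-16, so look at December 2021.
December 2021 starts on a Wednesday; its first Thursday is the 2nd, so the 2nd Thursday is the 9th — 2021-12-09.

2021-12-09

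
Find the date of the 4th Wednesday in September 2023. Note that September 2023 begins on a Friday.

September 27, 2023

September 2023 begins on a Friday, so the first Wednesday is September 6 (5 days later).
The 4th Wednesday is 3 weeks later: 6 + 21 = 27.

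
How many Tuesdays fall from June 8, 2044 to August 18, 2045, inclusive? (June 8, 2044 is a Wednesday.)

June 8, 2044 is a Wednesday; the first Tuesday on or after it is June 14, 2044 (6 days later).
From June 14, 2044 to August 18, 2045: 200 + 230 = 430 days (rest of 2044, to August 18, 2045 in 2045).
430 ÷ 7 = 61 full weeks with remainder 3, so 61 more Tuesdays after the first → 62.

62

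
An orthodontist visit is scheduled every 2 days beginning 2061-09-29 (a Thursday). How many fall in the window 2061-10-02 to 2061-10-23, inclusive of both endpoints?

11

Occurrences land 2·i days after 2061-09-29 for i = 0, 1, 2, …
2061-10-02 is 3 days after the start; 3 ÷ 2 = 1 remainder 1; since the remainder is 1, round up to i = 2. First occurrence in the window: #3 on 2061-10-03 (2×2 = 4 days in).
2061-10-23 is 24 days after the start; 24 ÷ 2 = 12 remainder 0. Last occurrence in the window: #13 on 2061-10-23.
Occurrences #3 through #13: 11 in total.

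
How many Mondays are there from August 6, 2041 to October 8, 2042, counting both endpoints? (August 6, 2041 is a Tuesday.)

61

August 6, 2041 is a Tuesday; the first Monday on or after it is August 12, 2041 (6 days later).
From August 12, 2041 to October 8, 2042: 141 + 281 = 422 days (rest of 2041, to October 8, 2042 in 2042).
422 ÷ 7 = 60 full weeks with remainder 2, so 60 more Mondays after the first → 61.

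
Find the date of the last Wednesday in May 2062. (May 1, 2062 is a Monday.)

May 2062 begins on a Monday, so the first Wednesday is May 3 (2 days later).
May 2062 has 31 days. Adding weeks: 3, 10, 17, 24, 31 — the last one ≤ 31 is the 31st.

May 31, 2062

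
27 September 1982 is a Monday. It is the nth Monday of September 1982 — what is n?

4th

Day 27 falls in week ⌈27/7⌉ of the month.
Days 1–7 hold the 1st Monday, 8–14 the 2nd, 15–21 the 3rd, 22–28 the 4th, 29–31 the 5th.
27 is in the range for the 4th.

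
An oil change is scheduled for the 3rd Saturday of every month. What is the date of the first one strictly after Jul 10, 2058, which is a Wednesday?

Jul 20, 2058

Jul 2058 starts on a Monday; its first Saturday is the 6th, so the 3rd Saturday is the 20th — Jul 20, 2058.
Jul 20, 2058 is after Jul 10, 2058, so that is the next one.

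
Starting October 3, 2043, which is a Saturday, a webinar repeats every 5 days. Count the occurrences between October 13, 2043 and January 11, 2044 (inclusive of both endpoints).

19

Occurrences land 5·i days after October 3, 2043 for i = 0, 1, 2, …
October 13, 2043 is 10 days after the start; 10 ÷ 5 = 2 remainder 0. First occurrence in the window: #3 on October 13, 2043 (2×5 = 10 days in).
January 11, 2044 is 100 days after the start; 100 ÷ 5 = 20 remainder 0. Last occurrence in the window: #21 on January 11, 2044.
Occurrences #3 through #21: 19 in total.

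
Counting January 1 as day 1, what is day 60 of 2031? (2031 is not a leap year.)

1 March 2031

January has 31 days (60 − 31 = 29 remain).
February has 28 days (29 − 28 = 1 remain).
1 into March → March 1.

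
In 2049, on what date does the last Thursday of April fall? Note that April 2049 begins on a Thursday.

2049-04-29

April 2049 begins on a Thursday, so the first Thursday is April 1.
April 2049 has 30 days. Adding weeks: 1, 8, 15, 22, 29 — the last one ≤ 30 is the 29th.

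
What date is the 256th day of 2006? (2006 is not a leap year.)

Sep 13, 2006

Jan has 31 days (256 − 31 = 225 remain).
Feb has 28 days (225 − 28 = 197 remain).
Mar has 31 days (197 − 31 = 166 remain).
Apr has 30 days (166 − 30 = 136 remain).
May has 31 days (136 − 31 = 105 remain).
Jun has 30 days (105 − 30 = 75 remain).
Jul has 31 days (75 − 31 = 44 remain).
Aug has 31 days (44 − 31 = 13 remain).
13 into Sep → Sep 13.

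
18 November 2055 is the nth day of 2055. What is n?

322

Days in months before November: 31 + 28 + 31 + 30 + 31 + 30 + 31 + 31 + 30 + 31 = 304.
Plus 18 days into November → day 322.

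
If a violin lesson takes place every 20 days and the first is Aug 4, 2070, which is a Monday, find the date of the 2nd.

Aug 24, 2070

The 2nd occurrence is 1 interval after the first: 1 × 20 = 20 days after Aug 4, 2070.
20 days later is Aug 24, 2070.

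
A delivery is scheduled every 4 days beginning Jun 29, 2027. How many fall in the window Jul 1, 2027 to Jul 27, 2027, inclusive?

Occurrences land 4·i days after Jun 29, 2027 for i = 0, 1, 2, …
Jul 1, 2027 is 2 days after the start; 2 ÷ 4 = 0 remainder 2; since the remainder is 2, round up to i = 1. First occurrence in the window: #2 on Jul 3, 2027 (1×4 = 4 days in).
Jul 27, 2027 is 28 days after the start; 28 ÷ 4 = 7 remainder 0. Last occurrence in the window: #8 on Jul 27, 2027.
Occurrences #2 through #8: 7 in total.

7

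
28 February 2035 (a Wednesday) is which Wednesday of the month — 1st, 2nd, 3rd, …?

Day 28 falls in week ⌈28/7⌉ of the month.
Days 1–7 hold the 1st Wednesday, 8–14 the 2nd, 15–21 the 3rd, 22–28 the 4th, 29–31 the 5th.
28 is in the range for the 4th.

4th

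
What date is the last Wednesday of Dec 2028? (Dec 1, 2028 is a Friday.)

Dec 27, 2028

Dec 2028 begins on a Friday, so the first Wednesday is Dec 6 (5 days later).
Dec 2028 has 31 days. Adding weeks: 6, 13, 20, 27 — the last one ≤ 31 is the 27th.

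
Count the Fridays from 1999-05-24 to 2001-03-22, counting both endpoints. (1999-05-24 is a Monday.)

1999-05-24 is a Monday; the first Friday on or after it is 1999-05-28 (4 days later).
From 1999-05-28 to 2001-03-22: 217 + 366 + 81 = 664 days (rest of 1999, 2000, to 2001-03-22 in 2001).
664 ÷ 7 = 94 full weeks with remainder 6, so 94 more Fridays after the first → 95.

95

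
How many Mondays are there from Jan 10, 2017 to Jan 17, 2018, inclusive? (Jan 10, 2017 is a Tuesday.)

Jan 10, 2017 is a Tuesday; the first Monday on or after it is Jan 16, 2017 (6 days later).
From Jan 16, 2017 to Jan 17, 2018: 349 + 17 = 366 days (rest of 2017, to Jan 17, 2018 in 2018).
366 ÷ 7 = 52 full weeks with remainder 2, so 52 more Mondays after the first → 53.

53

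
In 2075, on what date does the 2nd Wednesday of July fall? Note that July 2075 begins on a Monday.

July 2075 begins on a Monday, so the first Wednesday is July 3 (2 days later).
The 2nd Wednesday is 1 weeks later: 3 + 7 = 10.

2075-07-10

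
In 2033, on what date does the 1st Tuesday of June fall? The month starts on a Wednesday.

June 2033 begins on a Wednesday, so the first Tuesday is June 7 (6 days later).

June 7, 2033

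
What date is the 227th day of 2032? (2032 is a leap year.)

2032-08-14

January has 31 days (227 − 31 = 196 remain).
February has 29 days (196 − 29 = 167 remain).
March has 31 days (167 − 31 = 136 remain).
April has 30 days (136 − 30 = 106 remain).
May has 31 days (106 − 31 = 75 remain).
June has 30 days (75 − 30 = 45 remain).
July has 31 days (45 − 31 = 14 remain).
14 into August → August 14.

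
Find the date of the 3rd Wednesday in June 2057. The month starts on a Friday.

2057-06-20

June 2057 begins on a Friday, so the first Wednesday is June 6 (5 days later).
The 3rd Wednesday is 2 weeks later: 6 + 14 = 20.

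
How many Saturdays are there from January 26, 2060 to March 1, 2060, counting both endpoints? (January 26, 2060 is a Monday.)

January 26, 2060 is a Monday; the first Saturday on or after it is January 31, 2060 (5 days later).
From January 31, 2060 to March 1, 2060: 0 + 29 + 1 = 30 days (rest of January, February, March).
30 ÷ 7 = 4 full weeks with remainder 2, so 4 more Saturdays after the first → 5.

5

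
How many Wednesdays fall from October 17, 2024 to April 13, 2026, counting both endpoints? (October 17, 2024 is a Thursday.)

October 17, 2024 is a Thursday; the first Wednesday on or after it is October 23, 2024 (6 days later).
From October 23, 2024 to April 13, 2026: 69 + 365 + 103 = 537 days (rest of 2024, 2025, to April 13, 2026 in 2026).
537 ÷ 7 = 76 full weeks with remainder 5, so 76 more Wednesdays after the first → 77.

77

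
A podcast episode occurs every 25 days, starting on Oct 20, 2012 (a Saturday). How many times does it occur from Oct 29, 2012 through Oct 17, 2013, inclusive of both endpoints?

14

Occurrences land 25·i days after Oct 20, 2012 for i = 0, 1, 2, …
Oct 29, 2012 is 9 days after the start; 9 ÷ 25 = 0 remainder 9; since the remainder is 9, round up to i = 1. First occurrence in the window: #2 on Nov 14, 2012 (1×25 = 25 days in).
Oct 17, 2013 is 362 days after the start; 362 ÷ 25 = 14 remainder 12. Last occurrence in the window: #15 on Oct 5, 2013.
Occurrences #2 through #15: 14 in total.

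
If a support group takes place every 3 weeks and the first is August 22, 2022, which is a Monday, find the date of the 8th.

January 16, 2023

The 8th occurrence is 7 intervals after the first: 7 × 21 = 147 days after August 22, 2022.
August has 31 days — 9 days to the end of August leaves 138.
September has 30 days (108 left).
October has 31 days (77 left).
November has 30 days (47 left).
December has 31 days (16 left).
16 days into January → January 16, 2023.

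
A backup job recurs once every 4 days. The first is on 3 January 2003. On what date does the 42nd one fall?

16 June 2003

The 42nd occurrence is 41 intervals after the first: 41 × 4 = 164 days after 3 January 2003.
January has 31 days — 28 days to the end of January leaves 136.
February has 28 days (108 left).
March has 31 days (77 left).
April has 30 days (47 left).
May has 31 days (16 left).
16 days into June → 16 June 2003.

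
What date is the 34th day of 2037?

3 February 2037

January has 31 days (34 − 31 = 3 remain).
3 into February → February 3.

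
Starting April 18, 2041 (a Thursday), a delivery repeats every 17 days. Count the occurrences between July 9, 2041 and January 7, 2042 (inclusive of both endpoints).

Occurrences land 17·i days after April 18, 2041 for i = 0, 1, 2, …
July 9, 2041 is 82 days after the start; 82 ÷ 17 = 4 remainder 14; since the remainder is 14, round up to i = 5. First occurrence in the window: #6 on July 12, 2041 (5×17 = 85 days in).
January 7, 2042 is 264 days after the start; 264 ÷ 17 = 15 remainder 9. Last occurrence in the window: #16 on December 29, 2041.
Occurrences #6 through #16: 11 in total.

11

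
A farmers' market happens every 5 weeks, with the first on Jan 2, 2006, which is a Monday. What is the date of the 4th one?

The 4th occurrence is 3 intervals after the first: 3 × 35 = 105 days after Jan 2, 2006.
Jan has 31 days — 29 days to the end of Jan leaves 76.
Feb has 28 days (48 left).
Mar has 31 days (17 left).
17 days into Apr → Apr 17, 2006.

Apr 17, 2006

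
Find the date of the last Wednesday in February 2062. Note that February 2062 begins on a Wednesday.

22 February 2062

February 2062 begins on a Wednesday, so the first Wednesday is February 1.
February 2062 has 28 days. Adding weeks: 1, 8, 15, 22 — the last one ≤ 28 is the 22nd.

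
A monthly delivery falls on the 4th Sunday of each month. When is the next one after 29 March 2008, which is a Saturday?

March 2008 starts on a Saturday; its first Sunday is the 2nd, so the 4th Sunday is the 23rd — 23 March 2008.
That is not after 29 March 2008, so look at April 2008.
April 2008 starts on a Tuesday; its first Sunday is the 6th, so the 4th Sunday is the 27th — 27 April 2008.

27 April 2008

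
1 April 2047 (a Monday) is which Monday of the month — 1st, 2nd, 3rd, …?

Day 1 falls in week ⌈1/7⌉ of the month.
Days 1–7 hold the 1st Monday, 8–14 the 2nd, 15–21 the 3rd, 22–28 the 4th, 29–31 the 5th.
1 is in the range for the 1st.

1st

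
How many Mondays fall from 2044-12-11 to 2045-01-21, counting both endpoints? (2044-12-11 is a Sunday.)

6

2044-12-11 is a Sunday; the first Monday on or after it is 2044-12-12 (1 day later).
From 2044-12-12 to 2045-01-21: 19 + 21 = 40 days (rest of December, January).
40 ÷ 7 = 5 full weeks with remainder 5, so 5 more Mondays after the first → 6.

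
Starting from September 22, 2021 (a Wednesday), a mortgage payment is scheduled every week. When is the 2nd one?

The 2nd occurrence is 1 interval after the first: 1 × 7 = 7 days after September 22, 2021.
7 days later is September 29, 2021.

September 29, 2021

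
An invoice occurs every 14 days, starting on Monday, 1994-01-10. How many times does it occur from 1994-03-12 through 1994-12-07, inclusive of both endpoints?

Occurrences land 14·i days after 1994-01-10 for i = 0, 1, 2, …
1994-03-12 is 61 days after the start; 61 ÷ 14 = 4 remainder 5; since the remainder is 5, round up to i = 5. First occurrence in the window: #6 on 1994-03-21 (5×14 = 70 days in).
1994-12-07 is 331 days after the start; 331 ÷ 14 = 23 remainder 9. Last occurrence in the window: #24 on 1994-11-28.
Occurrences #6 through #24: 19 in total.

19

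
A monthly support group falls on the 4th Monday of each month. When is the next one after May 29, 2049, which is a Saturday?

May 2049 starts on a Saturday; its first Monday is the 3rd, so the 4th Monday is the 24th — May 24, 2049.
That is not after May 29, 2049, so look at Jun 2049.
Jun 2049 starts on a Tuesday; its first Monday is the 7th, so the 4th Monday is the 28th — Jun 28, 2049.

Jun 28, 2049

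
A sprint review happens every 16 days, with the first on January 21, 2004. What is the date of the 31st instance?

May 15, 2005

The 31st occurrence is 30 intervals after the first: 30 × 16 = 480 days after January 21, 2004.
January has 31 days — 10 days to the end of January leaves 470.
From end of January to end of 2004 is 335 days (135 left).
January has 31 days (104 left).
February has 28 days (76 left).
March has 31 days (45 left).
April has 30 days (15 left).
15 days into May → May 15, 2005.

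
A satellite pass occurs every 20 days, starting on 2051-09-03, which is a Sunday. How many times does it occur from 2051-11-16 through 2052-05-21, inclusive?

Occurrences land 20·i days after 2051-09-03 for i = 0, 1, 2, …
2051-11-16 is 74 days after the start; 74 ÷ 20 = 3 remainder 14; since the remainder is 14, round up to i = 4. First occurrence in the window: #5 on 2051-11-22 (4×20 = 80 days in).
2052-05-21 is 261 days after the start; 261 ÷ 20 = 13 remainder 1. Last occurrence in the window: #14 on 2052-05-20.
Occurrences #5 through #14: 10 in total.

10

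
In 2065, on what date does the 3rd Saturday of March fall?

March 2065 begins on a Sunday, so the first Saturday is March 7 (6 days later).
The 3rd Saturday is 2 weeks later: 7 + 14 = 21.

21 March 2065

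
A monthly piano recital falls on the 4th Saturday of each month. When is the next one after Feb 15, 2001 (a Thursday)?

Feb 2001 starts on a Thursday; its first Saturday is the 3rd, so the 4th Saturday is the 24th — Feb 24, 2001.
Feb 24, 2001 is after Feb 15, 2001, so that is the next one.

Feb 24, 2001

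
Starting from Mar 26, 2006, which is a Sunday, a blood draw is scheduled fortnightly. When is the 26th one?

Mar 11, 2007

The 26th occurrence is 25 intervals after the first: 25 × 14 = 350 days after Mar 26, 2006.
Mar has 31 days — 5 days to the end of Mar leaves 345.
Apr has 30 days (315 left).
May has 31 days (284 left).
Jun has 30 days (254 left).
Jul has 31 days (223 left).
Aug has 31 days (192 left).
Sep has 30 days (162 left).
Oct has 31 days (131 left).
Nov has 30 days (101 left).
Dec has 31 days (70 left).
Jan has 31 days (39 left).
Feb has 28 days (11 left).
11 days into Mar → Mar 11, 2007.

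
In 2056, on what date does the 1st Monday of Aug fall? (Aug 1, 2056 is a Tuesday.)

Aug 2056 begins on a Tuesday, so the first Monday is Aug 7 (6 days later).

Aug 7, 2056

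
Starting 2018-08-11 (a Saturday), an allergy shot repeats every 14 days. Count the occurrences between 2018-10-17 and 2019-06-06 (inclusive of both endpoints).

17

Occurrences land 14·i days after 2018-08-11 for i = 0, 1, 2, …
2018-10-17 is 67 days after the start; 67 ÷ 14 = 4 remainder 11; since the remainder is 11, round up to i = 5. First occurrence in the window: #6 on 2018-10-20 (5×14 = 70 days in).
2019-06-06 is 299 days after the start; 299 ÷ 14 = 21 remainder 5. Last occurrence in the window: #22 on 2019-06-01.
Occurrences #6 through #22: 17 in total.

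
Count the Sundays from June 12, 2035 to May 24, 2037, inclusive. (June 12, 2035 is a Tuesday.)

102

June 12, 2035 is a Tuesday; the first Sunday on or after it is June 17, 2035 (5 days later).
From June 17, 2035 to May 24, 2037: 197 + 366 + 144 = 707 days (rest of 2035, 2036, to May 24, 2037 in 2037).
707 ÷ 7 = 101 full weeks with remainder 0, so 101 more Sundays after the first → 102.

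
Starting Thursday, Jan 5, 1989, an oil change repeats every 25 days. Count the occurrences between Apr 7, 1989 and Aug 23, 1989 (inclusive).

6

Occurrences land 25·i days after Jan 5, 1989 for i = 0, 1, 2, …
Apr 7, 1989 is 92 days after the start; 92 ÷ 25 = 3 remainder 17; since the remainder is 17, round up to i = 4. First occurrence in the window: #5 on Apr 15, 1989 (4×25 = 100 days in).
Aug 23, 1989 is 230 days after the start; 230 ÷ 25 = 9 remainder 5. Last occurrence in the window: #10 on Aug 18, 1989.
Occurrences #5 through #10: 6 in total.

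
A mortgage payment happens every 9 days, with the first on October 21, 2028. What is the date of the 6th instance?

December 5, 2028

The 6th occurrence is 5 intervals after the first: 5 × 9 = 45 days after October 21, 2028.
October has 31 days — 10 days to the end of October leaves 35.
November has 30 days (5 left).
5 days into December → December 5, 2028.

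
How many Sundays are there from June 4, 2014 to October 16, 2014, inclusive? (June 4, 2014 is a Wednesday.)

June 4, 2014 is a Wednesday; the first Sunday on or after it is June 8, 2014 (4 days later).
From June 8, 2014 to October 16, 2014: 22 + 31 + 31 + 30 + 16 = 130 days (rest of June, July, August, September, October).
130 ÷ 7 = 18 full weeks with remainder 4, so 18 more Sundays after the first → 19.

19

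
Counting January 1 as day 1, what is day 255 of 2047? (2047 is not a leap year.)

September 12, 2047

January has 31 days (255 − 31 = 224 remain).
February has 28 days (224 − 28 = 196 remain).
March has 31 days (196 − 31 = 165 remain).
April has 30 days (165 − 30 = 135 remain).
May has 31 days (135 − 31 = 104 remain).
June has 30 days (104 − 30 = 74 remain).
July has 31 days (74 − 31 = 43 remain).
August has 31 days (43 − 31 = 12 remain).
12 into September → September 12.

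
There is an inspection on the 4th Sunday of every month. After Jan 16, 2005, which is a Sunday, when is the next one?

Jan 2005 starts on a Saturday; its first Sunday is the 2nd, so the 4th Sunday is the 23rd — Jan 23, 2005.
Jan 23, 2005 is after Jan 16, 2005, so that is the next one.

Jan 23, 2005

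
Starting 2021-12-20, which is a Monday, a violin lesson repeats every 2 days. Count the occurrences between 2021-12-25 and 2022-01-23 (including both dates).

Occurrences land 2·i days after 2021-12-20 for i = 0, 1, 2, …
2021-12-25 is 5 days after the start; 5 ÷ 2 = 2 remainder 1; since the remainder is 1, round up to i = 3. First occurrence in the window: #4 on 2021-12-26 (3×2 = 6 days in).
2022-01-23 is 34 days after the start; 34 ÷ 2 = 17 remainder 0. Last occurrence in the window: #18 on 2022-01-23.
Occurrences #4 through #18: 15 in total.

15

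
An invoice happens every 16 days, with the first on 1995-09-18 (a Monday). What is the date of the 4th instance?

1995-11-05

The 4th occurrence is 3 intervals after the first: 3 × 16 = 48 days after 1995-09-18.
September has 30 days — 12 days to the end of September leaves 36.
October has 31 days (5 left).
5 days into November → 1995-11-05.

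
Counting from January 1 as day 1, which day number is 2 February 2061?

33

Days in months before February: 31 = 31.
Plus 2 days into February → day 33.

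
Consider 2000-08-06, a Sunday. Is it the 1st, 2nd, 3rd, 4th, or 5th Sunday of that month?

1st

Day 6 falls in week ⌈6/7⌉ of the month.
Days 1–7 hold the 1st Sunday, 8–14 the 2nd, 15–21 the 3rd, 22–28 the 4th, 29–31 the 5th.
6 is in the range for the 1st.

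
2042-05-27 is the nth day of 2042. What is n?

147

Days in months before May: 31 + 28 + 31 + 30 = 120.
Plus 27 days into May → day 147.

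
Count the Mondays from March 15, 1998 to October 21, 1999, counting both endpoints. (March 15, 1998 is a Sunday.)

March 15, 1998 is a Sunday; the first Monday on or after it is March 16, 1998 (1 day later).
From March 16, 1998 to October 21, 1999: 290 + 294 = 584 days (rest of 1998, to October 21, 1999 in 1999).
584 ÷ 7 = 83 full weeks with remainder 3, so 83 more Mondays after the first → 84.

84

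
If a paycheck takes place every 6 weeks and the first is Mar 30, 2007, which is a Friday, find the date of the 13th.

The 13th occurrence is 12 intervals after the first: 12 × 42 = 504 days after Mar 30, 2007.
Mar has 31 days — 1 day to the end of Mar leaves 503.
From end of Mar to end of 2007 is 275 days (228 left).
Jan has 31 days (197 left).
Feb has 29 days (168 left).
Mar has 31 days (137 left).
Apr has 30 days (107 left).
May has 31 days (76 left).
Jun has 30 days (46 left).
Jul has 31 days (15 left).
15 days into Aug → Aug 15, 2008.

Aug 15, 2008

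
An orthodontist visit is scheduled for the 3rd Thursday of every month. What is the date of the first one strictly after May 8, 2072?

May 2072 starts on a Sunday; its first Thursday is the 5th, so the 3rd Thursday is the 19th — May 19, 2072.
May 19, 2072 is after May 8, 2072, so that is the next one.

May 19, 2072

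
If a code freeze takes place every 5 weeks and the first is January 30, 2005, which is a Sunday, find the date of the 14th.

April 30, 2006

The 14th occurrence is 13 intervals after the first: 13 × 35 = 455 days after January 30, 2005.
January has 31 days — 1 day to the end of January leaves 454.
From end of January to end of 2005 is 334 days (120 left).
January has 31 days (89 left).
February has 28 days (61 left).
March has 31 days (30 left).
30 days into April → April 30, 2006.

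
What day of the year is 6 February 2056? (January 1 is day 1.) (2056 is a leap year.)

Days in months before February: 31 = 31.
Plus 6 days into February → day 37.

37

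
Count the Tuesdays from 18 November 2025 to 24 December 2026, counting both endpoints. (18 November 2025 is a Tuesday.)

58

18 November 2025 is a Tuesday; the first Tuesday on or after it is 18 November 2025.
From 18 November 2025 to 24 December 2026: 43 + 358 = 401 days (rest of 2025, to 24 December 2026 in 2026).
401 ÷ 7 = 57 full weeks with remainder 2, so 57 more Tuesdays after the first → 58.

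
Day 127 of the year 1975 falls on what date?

7 May 1975

January has 31 days (127 − 31 = 96 remain).
February has 28 days (96 − 28 = 68 remain).
March has 31 days (68 − 31 = 37 remain).
April has 30 days (37 − 30 = 7 remain).
7 into May → May 7.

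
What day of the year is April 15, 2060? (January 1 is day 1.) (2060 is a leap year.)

Days in months before April: 31 + 29 + 31 = 91.
Plus 15 days into April → day 106.

106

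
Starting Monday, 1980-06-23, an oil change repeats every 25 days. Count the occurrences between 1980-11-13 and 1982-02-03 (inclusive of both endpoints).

Occurrences land 25·i days after 1980-06-23 for i = 0, 1, 2, …
1980-11-13 is 143 days after the start; 143 ÷ 25 = 5 remainder 18; since the remainder is 18, round up to i = 6. First occurrence in the window: #7 on 1980-11-20 (6×25 = 150 days in).
1982-02-03 is 590 days after the start; 590 ÷ 25 = 23 remainder 15. Last occurrence in the window: #24 on 1982-01-19.
Occurrences #7 through #24: 18 in total.

18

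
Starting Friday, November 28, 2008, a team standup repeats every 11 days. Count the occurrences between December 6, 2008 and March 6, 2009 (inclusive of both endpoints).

8

Occurrences land 11·i days after November 28, 2008 for i = 0, 1, 2, …
December 6, 2008 is 8 days after the start; 8 ÷ 11 = 0 remainder 8; since the remainder is 8, round up to i = 1. First occurrence in the window: #2 on December 9, 2008 (1×11 = 11 days in).
March 6, 2009 is 98 days after the start; 98 ÷ 11 = 8 remainder 10. Last occurrence in the window: #9 on February 24, 2009.
Occurrences #2 through #9: 8 in total.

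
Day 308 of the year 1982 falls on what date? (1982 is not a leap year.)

November 4, 1982

January has 31 days (308 − 31 = 277 remain).
February has 28 days (277 − 28 = 249 remain).
March has 31 days (249 − 31 = 218 remain).
April has 30 days (218 − 30 = 188 remain).
May has 31 days (188 − 31 = 157 remain).
June has 30 days (157 − 30 = 127 remain).
July has 31 days (127 − 31 = 96 remain).
August has 31 days (96 − 31 = 65 remain).
September has 30 days (65 − 30 = 35 remain).
October has 31 days (35 − 31 = 4 remain).
4 into November → November 4.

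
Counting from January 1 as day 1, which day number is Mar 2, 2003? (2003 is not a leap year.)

Days in months before Mar: 31 + 28 = 59.
Plus 2 days into Mar → day 61.

61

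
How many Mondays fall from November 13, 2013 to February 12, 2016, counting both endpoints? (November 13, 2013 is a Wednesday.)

November 13, 2013 is a Wednesday; the first Monday on or after it is November 18, 2013 (5 days later).
From November 18, 2013 to February 12, 2016: 43 + 365 + 365 + 43 = 816 days (rest of 2013, 2014, 2015, to February 12, 2016 in 2016).
816 ÷ 7 = 116 full weeks with remainder 4, so 116 more Mondays after the first → 117.

117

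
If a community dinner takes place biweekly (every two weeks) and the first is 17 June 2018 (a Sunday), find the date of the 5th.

The 5th occurrence is 4 intervals after the first: 4 × 14 = 56 days after 17 June 2018.
June has 30 days — 13 days to the end of June leaves 43.
July has 31 days (12 left).
12 days into August → 12 August 2018.

12 August 2018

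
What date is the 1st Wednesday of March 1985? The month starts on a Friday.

March 1985 begins on a Friday, so the first Wednesday is March 6 (5 days later).

March 6, 1985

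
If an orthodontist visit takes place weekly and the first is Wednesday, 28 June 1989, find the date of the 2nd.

The 2nd occurrence is 1 interval after the first: 1 × 7 = 7 days after 28 June 1989.
June has 30 days — 2 days to the end of June leaves 5.
5 days into July → 5 July 1989.

5 July 1989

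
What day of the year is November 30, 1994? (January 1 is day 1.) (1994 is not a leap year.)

334

Days in months before November: 31 + 28 + 31 + 30 + 31 + 30 + 31 + 31 + 30 + 31 = 304.
Plus 30 days into November → day 334.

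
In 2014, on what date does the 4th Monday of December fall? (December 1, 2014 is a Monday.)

22 December 2014

December 2014 begins on a Monday, so the first Monday is December 1.
The 4th Monday is 3 weeks later: 1 + 21 = 22.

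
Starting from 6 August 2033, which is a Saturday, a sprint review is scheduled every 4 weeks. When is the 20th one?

20 January 2035

The 20th occurrence is 19 intervals after the first: 19 × 28 = 532 days after 6 August 2033.
August has 31 days — 25 days to the end of August leaves 507.
From end of August to end of 2033 is 122 days (385 left).
2034 has 365 days (20 left).
20 days into January → 20 January 2035.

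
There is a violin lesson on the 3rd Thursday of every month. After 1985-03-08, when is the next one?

1985-03-21

March 1985 starts on a Friday; its first Thursday is the 7th, so the 3rd Thursday is the 21st — 1985-03-21.
1985-03-21 is after 1985-03-08, so that is the next one.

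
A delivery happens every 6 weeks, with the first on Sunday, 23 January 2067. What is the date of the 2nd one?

6 March 2067

The 2nd occurrence is 1 interval after the first: 1 × 42 = 42 days after 23 January 2067.
January has 31 days — 8 days to the end of January leaves 34.
February has 28 days (6 left).
6 days into March → 6 March 2067.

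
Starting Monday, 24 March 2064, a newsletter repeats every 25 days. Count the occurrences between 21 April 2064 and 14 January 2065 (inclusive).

10

Occurrences land 25·i days after 24 March 2064 for i = 0, 1, 2, …
21 April 2064 is 28 days after the start; 28 ÷ 25 = 1 remainder 3; since the remainder is 3, round up to i = 2. First occurrence in the window: #3 on 13 May 2064 (2×25 = 50 days in).
14 January 2065 is 296 days after the start; 296 ÷ 25 = 11 remainder 21. Last occurrence in the window: #12 on 24 December 2064.
Occurrences #3 through #12: 10 in total.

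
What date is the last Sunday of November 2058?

24 November 2058

November 2058 begins on a Friday, so the first Sunday is November 3 (2 days later).
November 2058 has 30 days. Adding weeks: 3, 10, 17, 24 — the last one ≤ 30 is the 24th.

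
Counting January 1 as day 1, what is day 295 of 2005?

January has 31 days (295 − 31 = 264 remain).
February has 28 days (264 − 28 = 236 remain).
March has 31 days (236 − 31 = 205 remain).
April has 30 days (205 − 30 = 175 remain).
May has 31 days (175 − 31 = 144 remain).
June has 30 days (144 − 30 = 114 remain).
July has 31 days (114 − 31 = 83 remain).
August has 31 days (83 − 31 = 52 remain).
September has 30 days (52 − 30 = 22 remain).
22 into October → October 22.

October 22, 2005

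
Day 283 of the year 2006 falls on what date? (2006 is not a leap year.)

10 October 2006

January has 31 days (283 − 31 = 252 remain).
February has 28 days (252 − 28 = 224 remain).
March has 31 days (224 − 31 = 193 remain).
April has 30 days (193 − 30 = 163 remain).
May has 31 days (163 − 31 = 132 remain).
June has 30 days (132 − 30 = 102 remain).
July has 31 days (102 − 31 = 71 remain).
August has 31 days (71 − 31 = 40 remain).
September has 30 days (40 − 30 = 10 remain).
10 into October → October 10.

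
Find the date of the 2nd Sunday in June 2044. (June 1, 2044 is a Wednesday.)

June 12, 2044

June 2044 begins on a Wednesday, so the first Sunday is June 5 (4 days later).
The 2nd Sunday is 1 weeks later: 5 + 7 = 12.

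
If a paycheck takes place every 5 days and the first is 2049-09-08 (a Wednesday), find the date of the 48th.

2050-05-01

The 48th occurrence is 47 intervals after the first: 47 × 5 = 235 days after 2049-09-08.
September has 30 days — 22 days to the end of September leaves 213.
October has 31 days (182 left).
November has 30 days (152 left).
December has 31 days (121 left).
January has 31 days (90 left).
February has 28 days (62 left).
March has 31 days (31 left).
April has 30 days (1 left).
1 day into May → 2050-05-01.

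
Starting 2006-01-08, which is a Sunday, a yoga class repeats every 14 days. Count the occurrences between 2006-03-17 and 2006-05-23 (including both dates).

5

Occurrences land 14·i days after 2006-01-08 for i = 0, 1, 2, …
2006-03-17 is 68 days after the start; 68 ÷ 14 = 4 remainder 12; since the remainder is 12, round up to i = 5. First occurrence in the window: #6 on 2006-03-19 (5×14 = 70 days in).
2006-05-23 is 135 days after the start; 135 ÷ 14 = 9 remainder 9. Last occurrence in the window: #10 on 2006-05-14.
Occurrences #6 through #10: 5 in total.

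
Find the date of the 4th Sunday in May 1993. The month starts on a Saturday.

May 1993 begins on a Saturday, so the first Sunday is May 2 (1 day later).
The 4th Sunday is 3 weeks later: 2 + 21 = 23.

1993-05-23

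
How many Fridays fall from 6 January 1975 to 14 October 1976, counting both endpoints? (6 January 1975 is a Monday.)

92

6 January 1975 is a Monday; the first Friday on or after it is 10 January 1975 (4 days later).
From 10 January 1975 to 14 October 1976: 355 + 288 = 643 days (rest of 1975, to 14 October 1976 in 1976).
643 ÷ 7 = 91 full weeks with remainder 6, so 91 more Fridays after the first → 92.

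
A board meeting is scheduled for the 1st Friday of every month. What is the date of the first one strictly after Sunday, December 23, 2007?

January 4, 2008

December 2007 starts on a Saturday, so its 1st Friday is December 7, 2007 (6 days in).
That is not after December 23, 2007, so look at January 2008.
January 2008 starts on a Tuesday, so its 1st Friday is January 4, 2008 (3 days in).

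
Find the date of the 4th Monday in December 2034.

December 2034 begins on a Friday, so the first Monday is December 4 (3 days later).
The 4th Monday is 3 weeks later: 4 + 21 = 25.

25 December 2034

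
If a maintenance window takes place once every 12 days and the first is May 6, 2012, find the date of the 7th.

July 17, 2012

The 7th occurrence is 6 intervals after the first: 6 × 12 = 72 days after May 6, 2012.
May has 31 days — 25 days to the end of May leaves 47.
June has 30 days (17 left).
17 days into July → July 17, 2012.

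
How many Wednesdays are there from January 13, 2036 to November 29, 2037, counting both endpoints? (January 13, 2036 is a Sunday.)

January 13, 2036 is a Sunday; the first Wednesday on or after it is January 16, 2036 (3 days later).
From January 16, 2036 to November 29, 2037: 350 + 333 = 683 days (rest of 2036, to November 29, 2037 in 2037).
683 ÷ 7 = 97 full weeks with remainder 4, so 97 more Wednesdays after the first → 98.

98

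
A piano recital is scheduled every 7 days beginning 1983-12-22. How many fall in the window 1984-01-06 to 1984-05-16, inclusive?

Occurrences land 7·i days after 1983-12-22 for i = 0, 1, 2, …
1984-01-06 is 15 days after the start; 15 ÷ 7 = 2 remainder 1; since the remainder is 1, round up to i = 3. First occurrence in the window: #4 on 1984-01-12 (3×7 = 21 days in).
1984-05-16 is 146 days after the start; 146 ÷ 7 = 20 remainder 6. Last occurrence in the window: #21 on 1984-05-10.
Occurrences #4 through #21: 18 in total.

18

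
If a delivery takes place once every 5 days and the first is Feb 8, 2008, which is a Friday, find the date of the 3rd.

Feb 18, 2008

The 3rd occurrence is 2 intervals after the first: 2 × 5 = 10 days after Feb 8, 2008.
10 days later is Feb 18, 2008.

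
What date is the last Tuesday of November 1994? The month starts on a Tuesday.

1994-11-29

November 1994 begins on a Tuesday, so the first Tuesday is November 1.
November 1994 has 30 days. Adding weeks: 1, 8, 15, 22, 29 — the last one ≤ 30 is the 29th.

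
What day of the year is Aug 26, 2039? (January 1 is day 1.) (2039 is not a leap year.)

Days in months before Aug: 31 + 28 + 31 + 30 + 31 + 30 + 31 = 212.
Plus 26 days into Aug → day 238.

238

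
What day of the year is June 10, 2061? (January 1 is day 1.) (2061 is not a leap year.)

161

Days in months before June: 31 + 28 + 31 + 30 + 31 = 151.
Plus 10 days into June → day 161.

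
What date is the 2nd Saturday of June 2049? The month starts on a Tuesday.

June 2049 begins on a Tuesday, so the first Saturday is June 5 (4 days later).
The 2nd Saturday is 1 weeks later: 5 + 7 = 12.

June 12, 2049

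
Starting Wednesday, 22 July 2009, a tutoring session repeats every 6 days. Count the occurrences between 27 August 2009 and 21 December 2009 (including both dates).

Occurrences land 6·i days after 22 July 2009 for i = 0, 1, 2, …
27 August 2009 is 36 days after the start; 36 ÷ 6 = 6 remainder 0. First occurrence in the window: #7 on 27 August 2009 (6×6 = 36 days in).
21 December 2009 is 152 days after the start; 152 ÷ 6 = 25 remainder 2. Last occurrence in the window: #26 on 19 December 2009.
Occurrences #7 through #26: 20 in total.

20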